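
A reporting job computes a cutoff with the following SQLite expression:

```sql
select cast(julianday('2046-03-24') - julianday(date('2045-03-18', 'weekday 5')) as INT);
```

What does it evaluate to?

365

`weekday 5` advances to the next Friday; 2045-03-18 is a Saturday, so it moves forward to 2045-03-24.
7 days remain in March 2045 after the 24th (31 − 24).
Full months from April 2045 through February 2046 contribute their day counts.
Then 24 days into March 2046.
Total: 7 + 30 + 31 + 30 + 31 + 31 + 30 + 31 + 30 + 31 + 31 + 28 + 24 = 365.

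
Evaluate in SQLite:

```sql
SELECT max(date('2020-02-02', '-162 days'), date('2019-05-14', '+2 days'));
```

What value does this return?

date('2020-02-02', '-162 days') → 2019-08-24.
date('2019-05-14', '+2 days') → 2019-05-16.
Later of the two is 2019-08-24.

2019-08-24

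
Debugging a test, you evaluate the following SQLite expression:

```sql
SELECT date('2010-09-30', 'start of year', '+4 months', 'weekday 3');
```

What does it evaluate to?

`start of year` rewinds 2010-09-30 to 2010-01-01.
Adding +4 months to 2010-01-01 gives 2010-05-01.
`weekday 3` advances to the next Wednesday; 2010-05-01 is a Saturday, so it moves forward to 2010-05-05.

2010-05-05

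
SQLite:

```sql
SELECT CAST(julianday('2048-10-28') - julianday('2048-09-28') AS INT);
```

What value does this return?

30

2 days remain in September 2048 after the 28th (30 − 28).
Then 28 days into October 2048.
Total: 2 + 28 = 30.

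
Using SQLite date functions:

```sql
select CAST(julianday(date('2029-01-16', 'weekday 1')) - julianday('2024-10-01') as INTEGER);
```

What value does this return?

`weekday 1` advances to the next Monday; 2029-01-16 is a Tuesday, so it moves forward to 2029-01-22.
30 days remain in October 2024 after the 1st (31 − 1).
Full months from November 2024 through December 2028 contribute their day counts.
Then 22 days into January 2029.
Total: 30 + 30 + 31 + 31 + 28 + 31 + 30 + 31 + 30 + 31 + 31 + 30 + 31 + 30 + 31 + 31 + 28 + 31 + 30 + 31 + 30 + 31 + 31 + 30 + 31 + 30 + 31 + 31 + 28 + 31 + 30 + 31 + 30 + 31 + 31 + 30 + 31 + 30 + 31 + 31 + 29 + 31 + 30 + 31 + 30 + 31 + 31 + 30 + 31 + 30 + 31 + 22 = 1574.

1574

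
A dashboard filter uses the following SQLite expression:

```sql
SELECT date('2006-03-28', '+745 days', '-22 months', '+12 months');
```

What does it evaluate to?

Applying '+745 days' to 2006-03-28: counting 745 days forward gives 2008-04-11.
Adding -22 months to 2008-04-11 gives 2006-06-11.
Adding +12 months to 2006-06-11 gives 2007-06-11.

2007-06-11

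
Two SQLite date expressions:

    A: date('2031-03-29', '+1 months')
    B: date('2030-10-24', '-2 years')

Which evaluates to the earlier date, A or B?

B

A = 2031-04-29.
B = 2028-10-24.
B is earlier.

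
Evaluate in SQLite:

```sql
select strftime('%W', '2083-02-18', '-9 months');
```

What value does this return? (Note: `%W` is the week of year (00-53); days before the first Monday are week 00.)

20

First apply '-9 months': 2083-02-18 → 2082-05-18.
2082-05-18 is a Monday. SQLite's %W counts Mondays since the year started; the result is 20.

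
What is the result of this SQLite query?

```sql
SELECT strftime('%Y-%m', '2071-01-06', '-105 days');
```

2070-09

First apply '-105 days': 2071-01-06 → 2070-09-23.
`%Y-%m` extracts the year-month: 2070-09.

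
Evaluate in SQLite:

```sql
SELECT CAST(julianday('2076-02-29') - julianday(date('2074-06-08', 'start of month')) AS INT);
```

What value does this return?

`start of month` rewinds 2074-06-08 to 2074-06-01.
29 days remain in June 2074 after the 1st (30 − 1).
Full months from July 2074 through January 2076 contribute their day counts.
Then 29 days into February 2076.
Total: 29 + 31 + 31 + 30 + 31 + 30 + 31 + 31 + 28 + 31 + 30 + 31 + 30 + 31 + 31 + 30 + 31 + 30 + 31 + 31 + 29 = 638.

638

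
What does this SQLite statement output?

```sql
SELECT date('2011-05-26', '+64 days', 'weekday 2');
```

Applying '+64 days' to 2011-05-26: counting 64 days forward gives 2011-07-29.
`weekday 2` advances to the next Tuesday; 2011-07-29 is a Friday, so it moves forward to 2011-08-02.

2011-08-02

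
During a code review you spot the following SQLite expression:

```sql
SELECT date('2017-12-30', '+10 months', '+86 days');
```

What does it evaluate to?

Adding +10 months to 2017-12-30 gives 2018-10-30.
Applying '+86 days' to 2018-10-30: counting 86 days forward gives 2019-01-24.

2019-01-24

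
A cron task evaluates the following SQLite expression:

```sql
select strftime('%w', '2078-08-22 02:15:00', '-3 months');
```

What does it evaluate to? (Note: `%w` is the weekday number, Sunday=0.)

0

First apply '-3 months': 2078-08-22 02:15:00 → 2078-05-22 02:15:00.
2078-05-22 is a Sunday; with Sunday=0 that is 0.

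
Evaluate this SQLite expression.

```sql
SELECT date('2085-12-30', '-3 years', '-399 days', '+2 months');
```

2082-01-26

Adding -3 years to 2085-12-30 gives 2082-12-30.
Applying '-399 days' to 2082-12-30: counting 399 days back gives 2081-11-26.
Adding +2 months to 2081-11-26 gives 2082-01-26.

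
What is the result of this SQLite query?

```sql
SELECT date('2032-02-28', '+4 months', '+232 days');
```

2033-02-15

Adding +4 months to 2032-02-28 gives 2032-06-28.
Applying '+232 days' to 2032-06-28: counting 232 days forward gives 2033-02-15.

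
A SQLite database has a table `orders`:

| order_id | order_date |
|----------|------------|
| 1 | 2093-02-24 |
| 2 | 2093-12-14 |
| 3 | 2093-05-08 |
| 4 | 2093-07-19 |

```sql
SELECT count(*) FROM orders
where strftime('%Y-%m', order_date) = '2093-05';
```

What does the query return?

1

Rows with year-month 2093-05: 2093-05-08 → 1.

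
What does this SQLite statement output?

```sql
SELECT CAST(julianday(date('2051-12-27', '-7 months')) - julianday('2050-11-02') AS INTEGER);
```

Adding -7 months to 2051-12-27 gives 2051-05-27.
28 days remain in November 2050 after the 2nd (30 − 2).
December 2050: 31 days.
January 2051: 31 days.
February 2051: 28 days.
March 2051: 31 days.
April 2051: 30 days.
Then 27 days into May 2051.
Total: 28 + 31 + 31 + 28 + 31 + 30 + 27 = 206.

206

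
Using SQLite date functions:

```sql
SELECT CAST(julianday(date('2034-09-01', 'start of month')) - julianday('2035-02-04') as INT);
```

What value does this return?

`start of month` rewinds 2034-09-01 to 2034-09-01.
29 days remain in September 2034 after the 1st (30 − 1).
October 2034: 31 days.
November 2034: 30 days.
December 2034: 31 days.
January 2035: 31 days.
Then 4 days into February 2035.
Total: 29 + 31 + 30 + 31 + 31 + 4 = 156.
The subtraction is earlier − later, so the result is −156 → -156.

-156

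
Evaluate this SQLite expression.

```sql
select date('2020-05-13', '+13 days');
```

Advancing 13 more days within May lands on 2020-05-26.

2020-05-26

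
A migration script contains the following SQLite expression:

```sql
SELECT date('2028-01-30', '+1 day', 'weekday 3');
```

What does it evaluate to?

Advancing 1 more day within January lands on 2028-01-31.
`weekday 3` advances to the next Wednesday; 2028-01-31 is a Monday, so it moves forward to 2028-02-02.

2028-02-02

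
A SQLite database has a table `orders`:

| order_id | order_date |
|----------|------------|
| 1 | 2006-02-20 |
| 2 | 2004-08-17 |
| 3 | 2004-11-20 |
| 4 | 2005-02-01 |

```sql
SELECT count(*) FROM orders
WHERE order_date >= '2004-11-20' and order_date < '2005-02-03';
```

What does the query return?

Rows in [2004-11-20, 2005-02-03): 2004-11-20, 2005-02-01 → 2 rows.

2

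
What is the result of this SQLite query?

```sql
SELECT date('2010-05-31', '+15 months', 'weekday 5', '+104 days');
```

Adding +15 months to 2010-05-31 gives 2011-08-31.
`weekday 5` advances to the next Friday; 2011-08-31 is a Wednesday, so it moves forward to 2011-09-02.
Applying '+104 days' to 2011-09-02: counting 104 days forward gives 2011-12-15.

2011-12-15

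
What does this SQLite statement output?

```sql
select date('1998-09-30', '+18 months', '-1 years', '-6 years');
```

1993-03-30

Adding +18 months to 1998-09-30 gives 2000-03-30.
Adding -1 year to 2000-03-30 gives 1999-03-30.
Adding -6 years to 1999-03-30 gives 1993-03-30.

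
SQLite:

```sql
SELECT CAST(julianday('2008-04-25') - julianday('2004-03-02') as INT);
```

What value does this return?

29 days remain in March 2004 after the 2nd (31 − 2).
Full months from April 2004 through March 2008 contribute their day counts.
Then 25 days into April 2008.
Total: 29 + 30 + 31 + 30 + 31 + 31 + 30 + 31 + 30 + 31 + 31 + 28 + 31 + 30 + 31 + 30 + 31 + 31 + 30 + 31 + 30 + 31 + 31 + 28 + 31 + 30 + 31 + 30 + 31 + 31 + 30 + 31 + 30 + 31 + 31 + 28 + 31 + 30 + 31 + 30 + 31 + 31 + 30 + 31 + 30 + 31 + 31 + 29 + 31 + 25 = 1515.

1515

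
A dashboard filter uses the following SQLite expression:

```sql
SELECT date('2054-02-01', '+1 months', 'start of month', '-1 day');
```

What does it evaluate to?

Adding +1 month to 2054-02-01 gives 2054-03-01.
`start of month` rewinds 2054-03-01 to 2054-03-01.
Going back 1 day from 2054-03-01 reaches 2054-02-28 (last day of February, 28 days).

2054-02-28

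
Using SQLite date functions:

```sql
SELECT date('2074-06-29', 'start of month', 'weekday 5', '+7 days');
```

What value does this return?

2074-06-08

`start of month` rewinds 2074-06-29 to 2074-06-01.
`weekday 5` advances to the next Friday; 2074-06-01 is already a Friday, so it stays at 2074-06-01.
Advancing 7 more days within June lands on 2074-06-08.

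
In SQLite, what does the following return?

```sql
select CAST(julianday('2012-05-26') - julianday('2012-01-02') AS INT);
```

145

29 days remain in January 2012 after the 2nd (31 − 2).
February 2012: 29 days (leap year).
March 2012: 31 days.
April 2012: 30 days.
Then 26 days into May 2012.
Total: 29 + 29 + 31 + 30 + 26 = 145.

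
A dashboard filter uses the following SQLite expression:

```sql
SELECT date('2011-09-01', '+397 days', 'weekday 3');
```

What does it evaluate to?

Applying '+397 days' to 2011-09-01: counting 397 days forward gives 2012-10-02.
`weekday 3` advances to the next Wednesday; 2012-10-02 is a Tuesday, so it moves forward to 2012-10-03.

2012-10-03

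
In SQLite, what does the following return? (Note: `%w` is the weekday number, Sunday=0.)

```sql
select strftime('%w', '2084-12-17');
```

2084-12-17 is a Sunday; with Sunday=0 that is 0.

0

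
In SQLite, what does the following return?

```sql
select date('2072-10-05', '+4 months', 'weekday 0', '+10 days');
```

2073-02-15

Adding +4 months to 2072-10-05 gives 2073-02-05.
`weekday 0` advances to the next Sunday; 2073-02-05 is already a Sunday, so it stays at 2073-02-05.
Advancing 10 more days within February lands on 2073-02-15.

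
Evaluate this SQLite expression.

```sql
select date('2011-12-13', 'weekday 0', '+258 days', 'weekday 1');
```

`weekday 0` advances to the next Sunday; 2011-12-13 is a Tuesday, so it moves forward to 2011-12-18.
Applying '+258 days' to 2011-12-18: counting 258 days forward gives 2012-09-01.
`weekday 1` advances to the next Monday; 2012-09-01 is a Saturday, so it moves forward to 2012-09-03.

2012-09-03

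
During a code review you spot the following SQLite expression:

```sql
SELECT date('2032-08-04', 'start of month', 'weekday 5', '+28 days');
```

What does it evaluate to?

2032-09-03

`start of month` rewinds 2032-08-04 to 2032-08-01.
`weekday 5` advances to the next Friday; 2032-08-01 is a Sunday, so it moves forward to 2032-08-06.
August 2032 has 31 days; 25 remain after the 6th, so 26 days reach 2032-09-01.
Advancing 2 more days within September lands on 2032-09-03.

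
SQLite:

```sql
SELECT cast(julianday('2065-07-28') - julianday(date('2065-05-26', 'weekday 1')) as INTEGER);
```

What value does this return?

`weekday 1` advances to the next Monday; 2065-05-26 is a Tuesday, so it moves forward to 2065-06-01.
29 days remain in June 2065 after the 1st (30 − 1).
Then 28 days into July 2065.
Total: 29 + 28 = 57.

57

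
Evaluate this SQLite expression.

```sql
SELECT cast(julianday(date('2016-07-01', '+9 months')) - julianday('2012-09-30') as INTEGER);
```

Adding +9 months to 2016-07-01 gives 2017-04-01.
0 days remain in September 2012 after the 30th (30 − 30).
Full months from October 2012 through March 2017 contribute their day counts.
Then 1 day into April 2017.
Total: 0 + 31 + 30 + 31 + 31 + 28 + 31 + 30 + 31 + 30 + 31 + 31 + 30 + 31 + 30 + 31 + 31 + 28 + 31 + 30 + 31 + 30 + 31 + 31 + 30 + 31 + 30 + 31 + 31 + 28 + 31 + 30 + 31 + 30 + 31 + 31 + 30 + 31 + 30 + 31 + 31 + 29 + 31 + 30 + 31 + 30 + 31 + 31 + 30 + 31 + 30 + 31 + 31 + 28 + 31 + 1 = 1644.

1644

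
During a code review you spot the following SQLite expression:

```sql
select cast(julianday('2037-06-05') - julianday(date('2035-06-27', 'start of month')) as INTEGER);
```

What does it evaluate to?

`start of month` rewinds 2035-06-27 to 2035-06-01.
29 days remain in June 2035 after the 1st (30 − 1).
Full months from July 2035 through May 2037 contribute their day counts.
Then 5 days into June 2037.
Total: 29 + 31 + 31 + 30 + 31 + 30 + 31 + 31 + 29 + 31 + 30 + 31 + 30 + 31 + 31 + 30 + 31 + 30 + 31 + 31 + 28 + 31 + 30 + 31 + 5 = 735.

735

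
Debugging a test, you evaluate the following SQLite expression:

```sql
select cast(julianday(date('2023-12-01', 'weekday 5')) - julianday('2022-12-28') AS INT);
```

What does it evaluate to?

338

`weekday 5` advances to the next Friday; 2023-12-01 is already a Friday, so it stays at 2023-12-01.
3 days remain in December 2022 after the 28th (31 − 28).
Full months from January 2023 through November 2023 contribute their day counts.
Then 1 day into December 2023.
Total: 3 + 31 + 28 + 31 + 30 + 31 + 30 + 31 + 31 + 30 + 31 + 30 + 1 = 338.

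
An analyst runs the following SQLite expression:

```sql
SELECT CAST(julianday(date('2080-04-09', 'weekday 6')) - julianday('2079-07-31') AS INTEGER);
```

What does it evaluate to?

257

`weekday 6` advances to the next Saturday; 2080-04-09 is a Tuesday, so it moves forward to 2080-04-13.
0 days remain in July 2079 after the 31st (31 − 31).
Full months from August 2079 through March 2080 contribute their day counts.
Then 13 days into April 2080.
Total: 0 + 31 + 30 + 31 + 30 + 31 + 31 + 29 + 31 + 13 = 257.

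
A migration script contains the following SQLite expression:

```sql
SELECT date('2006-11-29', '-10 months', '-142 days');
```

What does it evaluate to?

Adding -10 months to 2006-11-29 gives 2006-01-29.
Applying '-142 days' to 2006-01-29: counting 142 days back gives 2005-09-09.

2005-09-09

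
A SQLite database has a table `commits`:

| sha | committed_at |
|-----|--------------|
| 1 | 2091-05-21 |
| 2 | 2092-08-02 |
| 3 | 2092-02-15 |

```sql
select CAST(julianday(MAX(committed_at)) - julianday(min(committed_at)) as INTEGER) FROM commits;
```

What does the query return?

MIN = 2091-05-21, MAX = 2092-08-02.
10 days remain in May 2091 after the 21st (31 − 21).
Full months from June 2091 through July 2092 contribute their day counts.
Then 2 days into August 2092.
Total: 10 + 30 + 31 + 31 + 30 + 31 + 30 + 31 + 31 + 29 + 31 + 30 + 31 + 30 + 31 + 2 = 439.

439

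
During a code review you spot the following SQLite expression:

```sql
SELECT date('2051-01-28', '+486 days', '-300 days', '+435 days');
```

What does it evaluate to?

Applying '+486 days' to 2051-01-28: counting 486 days forward gives 2052-05-28.
Applying '-300 days' to 2052-05-28: counting 300 days back gives 2051-08-02.
Applying '+435 days' to 2051-08-02: counting 435 days forward gives 2052-10-10.

2052-10-10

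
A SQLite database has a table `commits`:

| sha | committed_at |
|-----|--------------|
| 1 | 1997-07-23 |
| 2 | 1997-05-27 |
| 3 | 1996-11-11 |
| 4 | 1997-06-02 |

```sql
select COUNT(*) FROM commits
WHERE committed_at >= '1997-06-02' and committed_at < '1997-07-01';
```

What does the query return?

Rows in [1997-06-02, 1997-07-01): 1997-06-02 → 1 row.

1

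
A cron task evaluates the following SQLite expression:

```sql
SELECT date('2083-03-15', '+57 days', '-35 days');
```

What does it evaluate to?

2083-04-06

Applying '+57 days' to 2083-03-15: counting 57 days forward gives 2083-05-11.
Going back 11 days from 2083-05-11 reaches 2083-04-30 (last day of April, 30 days).
Going back 24 days within April lands on 2083-04-06.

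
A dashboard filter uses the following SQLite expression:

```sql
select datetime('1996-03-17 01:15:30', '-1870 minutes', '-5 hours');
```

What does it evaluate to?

1870 minutes = 31h 10m; -1870 minutes from 1996-03-17 01:15:30 is 1996-03-15 18:05:30 (crosses midnight).
-5 hours from 1996-03-15 18:05:30 is 1996-03-15 13:05:30.

1996-03-15 13:05:30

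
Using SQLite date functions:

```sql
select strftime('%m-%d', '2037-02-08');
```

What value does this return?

`%m-%d` extracts the month-day: 02-08.

02-08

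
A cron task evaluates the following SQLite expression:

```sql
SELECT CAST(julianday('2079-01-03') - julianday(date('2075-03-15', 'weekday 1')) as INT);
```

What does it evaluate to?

1387

`weekday 1` advances to the next Monday; 2075-03-15 is a Friday, so it moves forward to 2075-03-18.
13 days remain in March 2075 after the 18th (31 − 18).
Full months from April 2075 through December 2078 contribute their day counts.
Then 3 days into January 2079.
Total: 13 + 30 + 31 + 30 + 31 + 31 + 30 + 31 + 30 + 31 + 31 + 29 + 31 + 30 + 31 + 30 + 31 + 31 + 30 + 31 + 30 + 31 + 31 + 28 + 31 + 30 + 31 + 30 + 31 + 31 + 30 + 31 + 30 + 31 + 31 + 28 + 31 + 30 + 31 + 30 + 31 + 31 + 30 + 31 + 30 + 31 + 3 = 1387.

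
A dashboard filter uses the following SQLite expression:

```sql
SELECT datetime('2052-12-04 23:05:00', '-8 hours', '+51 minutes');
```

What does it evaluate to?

-8 hours from 2052-12-04 23:05:00 is 2052-12-04 15:05:00.
+51 minutes from 2052-12-04 15:05:00 is 2052-12-04 15:56:00.

2052-12-04 15:56:00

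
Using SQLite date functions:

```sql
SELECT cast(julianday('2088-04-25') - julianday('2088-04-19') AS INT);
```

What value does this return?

Both dates are in April 2088: 25 − 19 = 6.

6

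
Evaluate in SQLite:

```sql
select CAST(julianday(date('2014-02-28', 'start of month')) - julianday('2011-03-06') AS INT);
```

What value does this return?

1063

`start of month` rewinds 2014-02-28 to 2014-02-01.
25 days remain in March 2011 after the 6th (31 − 6).
Full months from April 2011 through January 2014 contribute their day counts.
Then 1 day into February 2014.
Total: 25 + 30 + 31 + 30 + 31 + 31 + 30 + 31 + 30 + 31 + 31 + 29 + 31 + 30 + 31 + 30 + 31 + 31 + 30 + 31 + 30 + 31 + 31 + 28 + 31 + 30 + 31 + 30 + 31 + 31 + 30 + 31 + 30 + 31 + 31 + 1 = 1063.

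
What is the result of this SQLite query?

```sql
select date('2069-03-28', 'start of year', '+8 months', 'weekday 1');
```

`start of year` rewinds 2069-03-28 to 2069-01-01.
Adding +8 months to 2069-01-01 gives 2069-09-01.
`weekday 1` advances to the next Monday; 2069-09-01 is a Sunday, so it moves forward to 2069-09-02.

2069-09-02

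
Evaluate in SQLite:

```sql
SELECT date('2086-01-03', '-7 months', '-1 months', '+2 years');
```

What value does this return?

2087-05-03

Adding -7 months to 2086-01-03 gives 2085-06-03.
Adding -1 month to 2085-06-03 gives 2085-05-03.
Adding +2 years to 2085-05-03 gives 2087-05-03.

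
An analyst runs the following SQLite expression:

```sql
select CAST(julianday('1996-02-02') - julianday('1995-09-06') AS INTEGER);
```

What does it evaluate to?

149

24 days remain in September 1995 after the 6th (30 − 6).
October 1995: 31 days.
November 1995: 30 days.
December 1995: 31 days.
January 1996: 31 days.
Then 2 days into February 1996.
Total: 24 + 31 + 30 + 31 + 31 + 2 = 149.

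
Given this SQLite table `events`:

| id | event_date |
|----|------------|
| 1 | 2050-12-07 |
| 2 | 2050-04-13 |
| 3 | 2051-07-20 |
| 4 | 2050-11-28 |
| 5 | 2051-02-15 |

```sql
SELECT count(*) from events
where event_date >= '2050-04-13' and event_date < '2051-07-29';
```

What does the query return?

5

Rows in [2050-04-13, 2051-07-29): 2050-12-07, 2050-04-13, 2051-07-20, 2050-11-28, 2051-02-15 → 5 rows.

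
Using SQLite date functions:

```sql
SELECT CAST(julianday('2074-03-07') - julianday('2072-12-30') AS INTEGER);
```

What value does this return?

1 day remains in December 2072 after the 30th (31 − 30).
Full months from January 2073 through February 2074 contribute their day counts.
Then 7 days into March 2074.
Total: 1 + 31 + 28 + 31 + 30 + 31 + 30 + 31 + 31 + 30 + 31 + 30 + 31 + 31 + 28 + 7 = 432.

432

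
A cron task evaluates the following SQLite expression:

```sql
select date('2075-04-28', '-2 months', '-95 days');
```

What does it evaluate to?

Adding -2 months to 2075-04-28 gives 2075-02-28.
Applying '-95 days' to 2075-02-28: counting 95 days back gives 2074-11-25.

2074-11-25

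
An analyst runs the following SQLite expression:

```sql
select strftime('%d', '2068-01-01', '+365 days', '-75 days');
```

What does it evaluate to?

First apply '+365 days', '-75 days': 2068-01-01 → 2068-10-17.
`%d` extracts the 2-digit day of month: 17.

17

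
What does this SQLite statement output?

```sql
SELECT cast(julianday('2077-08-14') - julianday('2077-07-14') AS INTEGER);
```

17 days remain in July 2077 after the 14th (31 − 14).
Then 14 days into August 2077.
Total: 17 + 14 = 31.

31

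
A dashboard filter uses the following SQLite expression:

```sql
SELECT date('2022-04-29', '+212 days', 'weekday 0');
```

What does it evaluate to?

2022-11-27

Applying '+212 days' to 2022-04-29: counting 212 days forward gives 2022-11-27.
`weekday 0` advances to the next Sunday; 2022-11-27 is already a Sunday, so it stays at 2022-11-27.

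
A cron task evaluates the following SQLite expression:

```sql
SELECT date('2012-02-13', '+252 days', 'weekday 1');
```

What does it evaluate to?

Applying '+252 days' to 2012-02-13: counting 252 days forward gives 2012-10-22.
`weekday 1` advances to the next Monday; 2012-10-22 is already a Monday, so it stays at 2012-10-22.

2012-10-22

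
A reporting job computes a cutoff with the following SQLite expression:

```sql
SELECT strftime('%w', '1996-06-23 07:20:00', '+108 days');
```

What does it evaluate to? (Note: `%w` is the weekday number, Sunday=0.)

3

First apply '+108 days': 1996-06-23 07:20:00 → 1996-10-09 07:20:00.
1996-10-09 is a Wednesday; with Sunday=0 that is 3.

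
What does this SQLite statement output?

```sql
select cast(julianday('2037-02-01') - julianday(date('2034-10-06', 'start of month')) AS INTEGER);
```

854

`start of month` rewinds 2034-10-06 to 2034-10-01.
30 days remain in October 2034 after the 1st (31 − 1).
Full months from November 2034 through January 2037 contribute their day counts.
Then 1 day into February 2037.
Total: 30 + 30 + 31 + 31 + 28 + 31 + 30 + 31 + 30 + 31 + 31 + 30 + 31 + 30 + 31 + 31 + 29 + 31 + 30 + 31 + 30 + 31 + 31 + 30 + 31 + 30 + 31 + 31 + 1 = 854.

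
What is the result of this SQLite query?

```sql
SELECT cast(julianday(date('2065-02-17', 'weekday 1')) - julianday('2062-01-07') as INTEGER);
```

`weekday 1` advances to the next Monday; 2065-02-17 is a Tuesday, so it moves forward to 2065-02-23.
24 days remain in January 2062 after the 7th (31 − 7).
Full months from February 2062 through January 2065 contribute their day counts.
Then 23 days into February 2065.
Total: 24 + 28 + 31 + 30 + 31 + 30 + 31 + 31 + 30 + 31 + 30 + 31 + 31 + 28 + 31 + 30 + 31 + 30 + 31 + 31 + 30 + 31 + 30 + 31 + 31 + 29 + 31 + 30 + 31 + 30 + 31 + 31 + 30 + 31 + 30 + 31 + 31 + 23 = 1143.

1143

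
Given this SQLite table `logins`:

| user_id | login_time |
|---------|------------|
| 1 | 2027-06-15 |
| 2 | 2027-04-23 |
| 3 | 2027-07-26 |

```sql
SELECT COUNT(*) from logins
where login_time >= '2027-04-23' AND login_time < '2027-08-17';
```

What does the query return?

3

Rows in [2027-04-23, 2027-08-17): 2027-06-15, 2027-04-23, 2027-07-26 → 3 rows.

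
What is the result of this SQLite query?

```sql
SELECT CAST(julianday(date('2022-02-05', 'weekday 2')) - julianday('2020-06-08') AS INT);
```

`weekday 2` advances to the next Tuesday; 2022-02-05 is a Saturday, so it moves forward to 2022-02-08.
22 days remain in June 2020 after the 8th (30 − 8).
Full months from July 2020 through January 2022 contribute their day counts.
Then 8 days into February 2022.
Total: 22 + 31 + 31 + 30 + 31 + 30 + 31 + 31 + 28 + 31 + 30 + 31 + 30 + 31 + 31 + 30 + 31 + 30 + 31 + 31 + 8 = 610.

610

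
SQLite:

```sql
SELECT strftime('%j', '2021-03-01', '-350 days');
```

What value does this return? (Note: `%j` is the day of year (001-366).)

First apply '-350 days': 2021-03-01 → 2020-03-16.
Day-of-year for 2020-03-16: days since 2020-01-01 inclusive = 76, zero-padded to 076.

076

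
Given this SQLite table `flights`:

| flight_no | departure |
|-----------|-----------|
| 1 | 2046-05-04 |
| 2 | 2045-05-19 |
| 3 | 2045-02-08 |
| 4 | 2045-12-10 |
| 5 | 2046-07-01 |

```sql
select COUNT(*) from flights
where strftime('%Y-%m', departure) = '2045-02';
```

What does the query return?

Rows with year-month 2045-02: 2045-02-08 → 1.

1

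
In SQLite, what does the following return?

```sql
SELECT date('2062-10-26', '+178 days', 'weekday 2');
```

2063-04-24

Applying '+178 days' to 2062-10-26: counting 178 days forward gives 2063-04-22.
`weekday 2` advances to the next Tuesday; 2063-04-22 is a Sunday, so it moves forward to 2063-04-24.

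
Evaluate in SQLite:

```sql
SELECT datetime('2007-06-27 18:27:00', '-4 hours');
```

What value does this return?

-4 hours from 2007-06-27 18:27:00 is 2007-06-27 14:27:00.

2007-06-27 14:27:00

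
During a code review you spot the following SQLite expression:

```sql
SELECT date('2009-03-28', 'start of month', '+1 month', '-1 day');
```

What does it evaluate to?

2009-03-31

`start of month` rewinds 2009-03-28 to 2009-03-01.
Adding +1 month to 2009-03-01 gives 2009-04-01.
Going back 1 day from 2009-04-01 reaches 2009-03-31 (last day of March, 31 days).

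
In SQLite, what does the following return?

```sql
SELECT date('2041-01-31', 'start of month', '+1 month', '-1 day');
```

2041-01-31

`start of month` rewinds 2041-01-31 to 2041-01-01.
Adding +1 month to 2041-01-01 gives 2041-02-01.
Going back 1 day from 2041-02-01 reaches 2041-01-31 (last day of January, 31 days).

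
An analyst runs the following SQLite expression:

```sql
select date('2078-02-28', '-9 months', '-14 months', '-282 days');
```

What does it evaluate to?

Adding -9 months to 2078-02-28 gives 2077-05-28.
Adding -14 months to 2077-05-28 gives 2076-03-28.
Applying '-282 days' to 2076-03-28: counting 282 days back gives 2075-06-20.

2075-06-20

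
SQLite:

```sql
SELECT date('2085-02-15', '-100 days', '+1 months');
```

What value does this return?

2084-12-07

Applying '-100 days' to 2085-02-15: counting 100 days back gives 2084-11-07.
Adding +1 month to 2084-11-07 gives 2084-12-07.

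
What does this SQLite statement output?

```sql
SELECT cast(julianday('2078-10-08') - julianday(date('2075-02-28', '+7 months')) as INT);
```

1106

Adding +7 months to 2075-02-28 gives 2075-09-28.
2 days remain in September 2075 after the 28th (30 − 28).
Full months from October 2075 through September 2078 contribute their day counts.
Then 8 days into October 2078.
Total: 2 + 31 + 30 + 31 + 31 + 29 + 31 + 30 + 31 + 30 + 31 + 31 + 30 + 31 + 30 + 31 + 31 + 28 + 31 + 30 + 31 + 30 + 31 + 31 + 30 + 31 + 30 + 31 + 31 + 28 + 31 + 30 + 31 + 30 + 31 + 31 + 30 + 8 = 1106.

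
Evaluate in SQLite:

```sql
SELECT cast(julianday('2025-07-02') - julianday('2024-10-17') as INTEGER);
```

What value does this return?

14 days remain in October 2024 after the 17th (31 − 17).
Full months from November 2024 through June 2025 contribute their day counts.
Then 2 days into July 2025.
Total: 14 + 30 + 31 + 31 + 28 + 31 + 30 + 31 + 30 + 2 = 258.

258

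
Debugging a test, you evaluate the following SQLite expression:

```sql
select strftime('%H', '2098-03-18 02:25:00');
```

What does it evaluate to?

02

`%H` extracts the 2-digit hour (00-23): 02.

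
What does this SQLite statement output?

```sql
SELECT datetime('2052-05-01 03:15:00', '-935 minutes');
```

2052-04-30 11:40:00

935 minutes = 15h 35m; -935 minutes from 2052-05-01 03:15:00 is 2052-04-30 11:40:00 (crosses midnight).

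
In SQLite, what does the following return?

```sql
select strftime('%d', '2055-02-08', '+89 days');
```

08

First apply '+89 days': 2055-02-08 → 2055-05-08.
`%d` extracts the 2-digit day of month: 08.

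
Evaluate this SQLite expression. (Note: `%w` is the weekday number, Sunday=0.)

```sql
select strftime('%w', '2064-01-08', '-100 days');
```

0

First apply '-100 days': 2064-01-08 → 2063-09-30.
2063-09-30 is a Sunday; with Sunday=0 that is 0.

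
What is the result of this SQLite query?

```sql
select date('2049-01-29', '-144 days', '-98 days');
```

Applying '-144 days' to 2049-01-29: counting 144 days back gives 2048-09-07.
Applying '-98 days' to 2048-09-07: counting 98 days back gives 2048-06-01.

2048-06-01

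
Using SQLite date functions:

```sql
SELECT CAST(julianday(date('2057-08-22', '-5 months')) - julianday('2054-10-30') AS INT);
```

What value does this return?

Adding -5 months to 2057-08-22 gives 2057-03-22.
1 day remains in October 2054 after the 30th (31 − 30).
Full months from November 2054 through February 2057 contribute their day counts.
Then 22 days into March 2057.
Total: 1 + 30 + 31 + 31 + 28 + 31 + 30 + 31 + 30 + 31 + 31 + 30 + 31 + 30 + 31 + 31 + 29 + 31 + 30 + 31 + 30 + 31 + 31 + 30 + 31 + 30 + 31 + 31 + 28 + 22 = 874.

874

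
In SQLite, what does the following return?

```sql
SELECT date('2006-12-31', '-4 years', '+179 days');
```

2003-06-28

Adding -4 years to 2006-12-31 gives 2002-12-31.
Applying '+179 days' to 2002-12-31: counting 179 days forward gives 2003-06-28.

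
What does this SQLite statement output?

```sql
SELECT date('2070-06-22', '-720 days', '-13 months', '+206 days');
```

Applying '-720 days' to 2070-06-22: counting 720 days back gives 2068-07-02.
Adding -13 months to 2068-07-02 gives 2067-06-02.
Applying '+206 days' to 2067-06-02: counting 206 days forward gives 2067-12-25.

2067-12-25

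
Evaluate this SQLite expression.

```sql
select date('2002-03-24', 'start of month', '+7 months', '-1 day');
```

`start of month` rewinds 2002-03-24 to 2002-03-01.
Adding +7 months to 2002-03-01 gives 2002-10-01.
Going back 1 day from 2002-10-01 reaches 2002-09-30 (last day of September, 30 days).

2002-09-30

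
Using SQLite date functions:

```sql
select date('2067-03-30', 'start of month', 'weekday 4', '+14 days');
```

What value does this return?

2067-03-17

`start of month` rewinds 2067-03-30 to 2067-03-01.
`weekday 4` advances to the next Thursday; 2067-03-01 is a Tuesday, so it moves forward to 2067-03-03.
Advancing 14 more days within March lands on 2067-03-17.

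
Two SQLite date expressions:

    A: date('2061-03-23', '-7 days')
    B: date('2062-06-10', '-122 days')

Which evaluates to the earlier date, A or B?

A = 2061-03-16.
B = 2062-02-08.
A is earlier.

A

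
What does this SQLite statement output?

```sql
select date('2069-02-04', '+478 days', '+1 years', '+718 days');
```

Applying '+478 days' to 2069-02-04: counting 478 days forward gives 2070-05-28.
Adding +1 year to 2070-05-28 gives 2071-05-28.
Applying '+718 days' to 2071-05-28: counting 718 days forward gives 2073-05-15.

2073-05-15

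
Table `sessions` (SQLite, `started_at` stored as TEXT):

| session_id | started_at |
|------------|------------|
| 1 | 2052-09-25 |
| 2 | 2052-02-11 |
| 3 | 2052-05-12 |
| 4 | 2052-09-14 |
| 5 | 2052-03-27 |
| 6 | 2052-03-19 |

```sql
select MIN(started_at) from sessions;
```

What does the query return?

MIN over {2052-02-11, 2052-03-19, 2052-03-27, 2052-05-12, 2052-09-14, 2052-09-25}.

2052-02-11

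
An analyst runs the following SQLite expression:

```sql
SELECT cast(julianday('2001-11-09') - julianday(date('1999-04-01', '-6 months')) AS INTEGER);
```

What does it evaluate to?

Adding -6 months to 1999-04-01 gives 1998-10-01.
30 days remain in October 1998 after the 1st (31 − 1).
Full months from November 1998 through October 2001 contribute their day counts.
Then 9 days into November 2001.
Total: 30 + 30 + 31 + 31 + 28 + 31 + 30 + 31 + 30 + 31 + 31 + 30 + 31 + 30 + 31 + 31 + 29 + 31 + 30 + 31 + 30 + 31 + 31 + 30 + 31 + 30 + 31 + 31 + 28 + 31 + 30 + 31 + 30 + 31 + 31 + 30 + 31 + 9 = 1135.

1135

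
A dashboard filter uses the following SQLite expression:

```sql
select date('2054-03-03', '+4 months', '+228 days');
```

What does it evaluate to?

2055-02-16

Adding +4 months to 2054-03-03 gives 2054-07-03.
Applying '+228 days' to 2054-07-03: counting 228 days forward gives 2055-02-16.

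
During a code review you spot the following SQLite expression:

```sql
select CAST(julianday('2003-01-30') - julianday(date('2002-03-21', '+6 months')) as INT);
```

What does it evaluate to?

131

Adding +6 months to 2002-03-21 gives 2002-09-21.
9 days remain in September 2002 after the 21st (30 − 21).
October 2002: 31 days.
November 2002: 30 days.
December 2002: 31 days.
Then 30 days into January 2003.
Total: 9 + 31 + 30 + 31 + 30 = 131.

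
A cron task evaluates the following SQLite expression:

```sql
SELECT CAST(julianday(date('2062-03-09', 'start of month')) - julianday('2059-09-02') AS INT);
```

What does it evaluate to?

`start of month` rewinds 2062-03-09 to 2062-03-01.
28 days remain in September 2059 after the 2nd (30 − 2).
Full months from October 2059 through February 2062 contribute their day counts.
Then 1 day into March 2062.
Total: 28 + 31 + 30 + 31 + 31 + 29 + 31 + 30 + 31 + 30 + 31 + 31 + 30 + 31 + 30 + 31 + 31 + 28 + 31 + 30 + 31 + 30 + 31 + 31 + 30 + 31 + 30 + 31 + 31 + 28 + 1 = 911.

911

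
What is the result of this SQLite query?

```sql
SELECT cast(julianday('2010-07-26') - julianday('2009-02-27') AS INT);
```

1 day remains in February 2009 after the 27th (28 − 27).
Full months from March 2009 through June 2010 contribute their day counts.
Then 26 days into July 2010.
Total: 1 + 31 + 30 + 31 + 30 + 31 + 31 + 30 + 31 + 30 + 31 + 31 + 28 + 31 + 30 + 31 + 30 + 26 = 514.

514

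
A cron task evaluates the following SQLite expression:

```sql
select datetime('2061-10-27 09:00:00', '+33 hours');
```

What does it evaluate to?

2061-10-28 18:00:00

+33 hours from 2061-10-27 09:00:00 is 2061-10-28 18:00:00 (crosses midnight).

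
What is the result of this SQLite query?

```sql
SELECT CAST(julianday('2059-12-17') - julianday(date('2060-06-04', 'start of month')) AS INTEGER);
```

-167

`start of month` rewinds 2060-06-04 to 2060-06-01.
14 days remain in December 2059 after the 17th (31 − 17).
January 2060: 31 days.
February 2060: 29 days (leap year).
March 2060: 31 days.
April 2060: 30 days.
May 2060: 31 days.
Then 1 day into June 2060.
Total: 14 + 31 + 29 + 31 + 30 + 31 + 1 = 167.
The subtraction is earlier − later, so the result is −167 → -167.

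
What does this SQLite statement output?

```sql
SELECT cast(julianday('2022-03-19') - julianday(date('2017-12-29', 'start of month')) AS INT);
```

1569

`start of month` rewinds 2017-12-29 to 2017-12-01.
30 days remain in December 2017 after the 1st (31 − 1).
Full months from January 2018 through February 2022 contribute their day counts.
Then 19 days into March 2022.
Total: 30 + 31 + 28 + 31 + 30 + 31 + 30 + 31 + 31 + 30 + 31 + 30 + 31 + 31 + 28 + 31 + 30 + 31 + 30 + 31 + 31 + 30 + 31 + 30 + 31 + 31 + 29 + 31 + 30 + 31 + 30 + 31 + 31 + 30 + 31 + 30 + 31 + 31 + 28 + 31 + 30 + 31 + 30 + 31 + 31 + 30 + 31 + 30 + 31 + 31 + 28 + 19 = 1569.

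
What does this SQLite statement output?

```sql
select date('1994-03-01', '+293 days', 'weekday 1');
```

Applying '+293 days' to 1994-03-01: counting 293 days forward gives 1994-12-19.
`weekday 1` advances to the next Monday; 1994-12-19 is already a Monday, so it stays at 1994-12-19.

1994-12-19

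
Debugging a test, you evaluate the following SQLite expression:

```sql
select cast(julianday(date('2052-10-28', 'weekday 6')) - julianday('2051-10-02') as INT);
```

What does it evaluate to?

397

`weekday 6` advances to the next Saturday; 2052-10-28 is a Monday, so it moves forward to 2052-11-02.
29 days remain in October 2051 after the 2nd (31 − 2).
Full months from November 2051 through October 2052 contribute their day counts.
Then 2 days into November 2052.
Total: 29 + 30 + 31 + 31 + 29 + 31 + 30 + 31 + 30 + 31 + 31 + 30 + 31 + 2 = 397.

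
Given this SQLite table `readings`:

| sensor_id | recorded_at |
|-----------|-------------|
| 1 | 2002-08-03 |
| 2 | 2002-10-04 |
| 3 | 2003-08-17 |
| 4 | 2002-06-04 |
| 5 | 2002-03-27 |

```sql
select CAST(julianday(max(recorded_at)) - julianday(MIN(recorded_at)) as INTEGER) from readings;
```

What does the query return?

508

MIN = 2002-03-27, MAX = 2003-08-17.
4 days remain in March 2002 after the 27th (31 − 27).
Full months from April 2002 through July 2003 contribute their day counts.
Then 17 days into August 2003.
Total: 4 + 30 + 31 + 30 + 31 + 31 + 30 + 31 + 30 + 31 + 31 + 28 + 31 + 30 + 31 + 30 + 31 + 17 = 508.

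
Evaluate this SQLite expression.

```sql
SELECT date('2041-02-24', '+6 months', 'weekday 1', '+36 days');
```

2041-10-01

Adding +6 months to 2041-02-24 gives 2041-08-24.
`weekday 1` advances to the next Monday; 2041-08-24 is a Saturday, so it moves forward to 2041-08-26.
August 2041 has 31 days; 5 remain after the 26th, so 6 days reach 2041-09-01.
September 2041 has 30 days; 29 remain after the 1st, so 30 days reach 2041-10-01.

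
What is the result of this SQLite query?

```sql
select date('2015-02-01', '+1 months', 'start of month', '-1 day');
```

2015-02-28

Adding +1 month to 2015-02-01 gives 2015-03-01.
`start of month` rewinds 2015-03-01 to 2015-03-01.
Going back 1 day from 2015-03-01 reaches 2015-02-28 (last day of February, 28 days).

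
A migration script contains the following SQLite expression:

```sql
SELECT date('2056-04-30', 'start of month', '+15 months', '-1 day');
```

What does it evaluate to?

2057-06-30

`start of month` rewinds 2056-04-30 to 2056-04-01.
Adding +15 months to 2056-04-01 gives 2057-07-01.
Going back 1 day from 2057-07-01 reaches 2057-06-30 (last day of June, 30 days).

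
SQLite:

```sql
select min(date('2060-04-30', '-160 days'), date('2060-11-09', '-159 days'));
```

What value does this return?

date('2060-04-30', '-160 days') → 2059-11-22.
date('2060-11-09', '-159 days') → 2060-06-03.
Earlier of the two is 2059-11-22.

2059-11-22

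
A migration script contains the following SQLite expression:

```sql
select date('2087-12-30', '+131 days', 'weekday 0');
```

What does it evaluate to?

Applying '+131 days' to 2087-12-30: counting 131 days forward gives 2088-05-09.
`weekday 0` advances to the next Sunday; 2088-05-09 is already a Sunday, so it stays at 2088-05-09.

2088-05-09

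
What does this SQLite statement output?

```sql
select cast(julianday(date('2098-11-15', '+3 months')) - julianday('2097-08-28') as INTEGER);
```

536

Adding +3 months to 2098-11-15 gives 2099-02-15.
3 days remain in August 2097 after the 28th (31 − 28).
Full months from September 2097 through January 2099 contribute their day counts.
Then 15 days into February 2099.
Total: 3 + 30 + 31 + 30 + 31 + 31 + 28 + 31 + 30 + 31 + 30 + 31 + 31 + 30 + 31 + 30 + 31 + 31 + 15 = 536.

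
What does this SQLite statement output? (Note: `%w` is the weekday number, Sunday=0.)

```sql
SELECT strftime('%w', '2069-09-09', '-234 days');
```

First apply '-234 days': 2069-09-09 → 2069-01-18.
2069-01-18 is a Friday; with Sunday=0 that is 5.

5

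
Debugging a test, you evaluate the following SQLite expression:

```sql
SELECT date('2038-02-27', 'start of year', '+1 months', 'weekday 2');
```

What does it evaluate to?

`start of year` rewinds 2038-02-27 to 2038-01-01.
Adding +1 month to 2038-01-01 gives 2038-02-01.
`weekday 2` advances to the next Tuesday; 2038-02-01 is a Monday, so it moves forward to 2038-02-02.

2038-02-02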